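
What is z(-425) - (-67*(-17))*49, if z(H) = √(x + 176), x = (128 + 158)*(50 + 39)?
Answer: -55811 + √25630 ≈ -55651.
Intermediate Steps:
x = 25454 (x = 286*89 = 25454)
z(H) = √25630 (z(H) = √(25454 + 176) = √25630)
z(-425) - (-67*(-17))*49 = √25630 - (-67*(-17))*49 = √25630 - 1139*49 = √25630 - 1*55811 = √25630 - 55811 = -55811 + √25630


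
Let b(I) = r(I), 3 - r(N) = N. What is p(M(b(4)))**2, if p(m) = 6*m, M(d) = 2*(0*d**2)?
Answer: 0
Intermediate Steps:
r(N) = 3 - N
b(I) = 3 - I
M(d) = 0 (M(d) = 2*0 = 0)
p(M(b(4)))**2 = (6*0)**2 = 0**2 = 0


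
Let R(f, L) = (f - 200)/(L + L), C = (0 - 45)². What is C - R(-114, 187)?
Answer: 378832/187 ≈ 2025.8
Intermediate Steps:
C = 2025 (C = (-45)² = 2025)
R(f, L) = (-200 + f)/(2*L) (R(f, L) = (-200 + f)/((2*L)) = (-200 + f)*(1/(2*L)) = (-200 + f)/(2*L))
C - R(-114, 187) = 2025 - (-200 - 114)/(2*187) = 2025 - (-314)/(2*187) = 2025 - 1*(-157/187) = 2025 + 157/187 = 378832/187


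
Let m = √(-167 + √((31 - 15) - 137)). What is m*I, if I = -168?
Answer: -168*√(-167 + 11*I) ≈ -71.463 - 2172.2*I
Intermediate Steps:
m = √(-167 + 11*I) (m = √(-167 + √(16 - 137)) = √(-167 + √(-121)) = √(-167 + 11*I) ≈ 0.42537 + 12.93*I)
m*I = √(-167 + 11*I)*(-168) = -168*√(-167 + 11*I)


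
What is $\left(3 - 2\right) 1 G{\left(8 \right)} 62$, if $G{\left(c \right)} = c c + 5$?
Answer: $4278$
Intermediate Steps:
$G{\left(c \right)} = 5 + c^{2}$ ($G{\left(c \right)} = c^{2} + 5 = 5 + c^{2}$)
$\left(3 - 2\right) 1 G{\left(8 \right)} 62 = \left(3 - 2\right) 1 \left(5 + 8^{2}\right) 62 = 1 \cdot 1 \left(5 + 64\right) 62 = 1 \cdot 69 \cdot 62 = 69 \cdot 62 = 4278$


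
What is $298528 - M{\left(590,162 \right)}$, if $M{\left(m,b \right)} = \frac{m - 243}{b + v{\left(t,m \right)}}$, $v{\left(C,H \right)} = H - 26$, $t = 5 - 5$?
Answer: $\frac{216730981}{726} \approx 2.9853 \cdot 10^{5}$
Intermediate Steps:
$t = 0$ ($t = 5 - 5 = 0$)
$v{\left(C,H \right)} = -26 + H$
$M{\left(m,b \right)} = \frac{-243 + m}{-26 + b + m}$ ($M{\left(m,b \right)} = \frac{m - 243}{b + \left(-26 + m\right)} = \frac{-243 + m}{-26 + b + m}$)
$298528 - M{\left(590,162 \right)} = 298528 - \frac{-243 + 590}{-26 + 162 + 590} = 298528 - \frac{1}{726} \cdot 347 = 298528 - \frac{347}{726} = \frac{216730981}{726}$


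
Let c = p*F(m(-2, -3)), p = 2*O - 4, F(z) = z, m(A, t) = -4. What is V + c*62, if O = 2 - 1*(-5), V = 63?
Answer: -2417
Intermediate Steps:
O = 7 (O = 2 + 5 = 7)
p = 10 (p = 2*7 - 4 = 14 - 4 = 10)
c = -40 (c = 10*(-4) = -40)
V + c*62 = 63 - 40*62 = 63 - 2480 = -2417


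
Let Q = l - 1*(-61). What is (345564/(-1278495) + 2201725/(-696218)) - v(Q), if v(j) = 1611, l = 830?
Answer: -159669408543093/98901247990 ≈ -1614.4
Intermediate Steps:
Q = 891 (Q = 830 - 1*(-61) = 830 + 61 = 891)
(345564/(-1278495) + 2201725/(-696218)) - v(Q) = (345564/(-1278495) + 2201725/(-696218)) - 1*1611 = (345564*(-1/1278495) + 2201725*(-1/696218)) - 1611 = (-38396/142055 - 2201725/696218) - 1611 = -339498031203/98901247990 - 1611 = -159669408543093/98901247990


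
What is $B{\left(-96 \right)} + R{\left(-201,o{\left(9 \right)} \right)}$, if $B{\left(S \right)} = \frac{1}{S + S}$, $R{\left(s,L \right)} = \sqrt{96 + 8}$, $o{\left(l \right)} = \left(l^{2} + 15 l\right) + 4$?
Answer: $- \frac{1}{192} + 2 \sqrt{26} \approx 10.193$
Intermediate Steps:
$o{\left(l \right)} = 4 + l^{2} + 15 l$
$R{\left(s,L \right)} = 2 \sqrt{26}$ ($R{\left(s,L \right)} = \sqrt{104} = 2 \sqrt{26}$)
$B{\left(S \right)} = \frac{1}{2 S}$
$B{\left(-96 \right)} + R{\left(-201,o{\left(9 \right)} \right)} = \frac{1}{2 \left(-96\right)} + 2 \sqrt{26} = \frac{1}{2} \left(- \frac{1}{96}\right) + 2 \sqrt{26} = - \frac{1}{192} + 2 \sqrt{26}$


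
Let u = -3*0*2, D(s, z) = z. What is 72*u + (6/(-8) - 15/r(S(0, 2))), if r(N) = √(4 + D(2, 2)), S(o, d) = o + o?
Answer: -¾ - 5*√6/2 ≈ -6.8737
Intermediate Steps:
S(o, d) = 2*o
r(N) = √6 (r(N) = √(4 + 2) = √6)
u = 0 (u = 0*2 = 0)
72*u + (6/(-8) - 15/r(S(0, 2))) = 72*0 + (6/(-8) - 15*√6/6) = 0 + (6*(-⅛) - 5*√6/2) = 0 + (-¾ - 5*√6/2) = -¾ - 5*√6/2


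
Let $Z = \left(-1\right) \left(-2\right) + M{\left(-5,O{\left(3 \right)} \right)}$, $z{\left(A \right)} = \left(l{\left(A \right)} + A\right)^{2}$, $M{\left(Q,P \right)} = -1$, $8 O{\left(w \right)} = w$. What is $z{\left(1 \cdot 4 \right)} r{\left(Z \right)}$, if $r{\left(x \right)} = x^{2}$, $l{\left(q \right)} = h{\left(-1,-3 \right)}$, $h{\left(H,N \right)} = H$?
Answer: $9$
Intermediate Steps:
$O{\left(w \right)} = \frac{w}{8}$
$l{\left(q \right)} = -1$
$z{\left(A \right)} = \left(-1 + A\right)^{2}$
$Z = 1$ ($Z = \left(-1\right) \left(-2\right) - 1 = 2 - 1 = 1$)
$z{\left(1 \cdot 4 \right)} r{\left(Z \right)} = \left(-1 + 1 \cdot 4\right)^{2} \cdot 1^{2} = \left(-1 + 4\right)^{2} \cdot 1 = 3^{2} \cdot 1 = 9 \cdot 1 = 9$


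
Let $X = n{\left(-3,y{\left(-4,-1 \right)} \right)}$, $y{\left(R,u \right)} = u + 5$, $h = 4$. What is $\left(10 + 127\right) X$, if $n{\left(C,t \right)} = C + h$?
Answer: $137$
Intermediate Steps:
$y{\left(R,u \right)} = 5 + u$
$n{\left(C,t \right)} = 4 + C$ ($n{\left(C,t \right)} = C + 4 = 4 + C$)
$X = 1$ ($X = 4 - 3 = 1$)
$\left(10 + 127\right) X = \left(10 + 127\right) 1 = 137 \cdot 1 = 137$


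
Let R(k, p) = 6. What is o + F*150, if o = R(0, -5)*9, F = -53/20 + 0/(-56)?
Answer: -687/2 ≈ -343.50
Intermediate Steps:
F = -53/20 (F = -53*1/20 + 0*(-1/56) = -53/20 + 0 = -53/20 ≈ -2.6500)
o = 54 (o = 6*9 = 54)
o + F*150 = 54 - 53/20*150 = 54 - 795/2 = -687/2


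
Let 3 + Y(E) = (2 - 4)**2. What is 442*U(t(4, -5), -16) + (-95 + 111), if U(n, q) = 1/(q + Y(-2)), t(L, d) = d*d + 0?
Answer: -202/15 ≈ -13.467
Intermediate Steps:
Y(E) = 1 (Y(E) = -3 + (2 - 4)**2 = -3 + (-2)**2 = -3 + 4 = 1)
t(L, d) = d**2 (t(L, d) = d**2 + 0 = d**2)
U(n, q) = 1/(1 + q) (U(n, q) = 1/(q + 1) = 1/(1 + q))
442*U(t(4, -5), -16) + (-95 + 111) = 442/(1 - 16) + (-95 + 111) = 442/(-15) + 16 = 442*(-1/15) + 16 = -442/15 + 16 = -202/15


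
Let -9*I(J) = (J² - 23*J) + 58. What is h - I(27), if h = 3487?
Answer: 31549/9 ≈ 3505.4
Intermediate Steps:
I(J) = -58/9 - J²/9 + 23*J/9 (I(J) = -((J² - 23*J) + 58)/9 = -(58 + J² - 23*J)/9 = -58/9 - J²/9 + 23*J/9)
h - I(27) = 3487 - (-58/9 - ⅑*27² + (23/9)*27) = 3487 - (-58/9 - ⅑*729 + 69) = 3487 - (-58/9 - 81 + 69) = 3487 - 1*(-166/9) = 3487 + 166/9 = 31549/9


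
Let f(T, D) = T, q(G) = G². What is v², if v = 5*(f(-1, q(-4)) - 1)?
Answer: 100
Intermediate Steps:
v = -10 (v = 5*(-1 - 1) = 5*(-2) = -10)
v² = (-10)² = 100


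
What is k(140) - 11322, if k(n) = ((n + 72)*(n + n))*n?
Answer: 8299078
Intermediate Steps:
k(n) = 2*n**2*(72 + n) (k(n) = ((72 + n)*(2*n))*n = (2*n*(72 + n))*n = 2*n**2*(72 + n))
k(140) - 11322 = 2*140**2*(72 + 140) - 11322 = 2*19600*212 - 11322 = 8310400 - 11322 = 8299078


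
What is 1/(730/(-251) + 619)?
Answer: 251/154639 ≈ 0.0016231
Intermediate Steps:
1/(730/(-251) + 619) = 1/(730*(-1/251) + 619) = 1/(-730/251 + 619) = 1/(154639/251) = 251/154639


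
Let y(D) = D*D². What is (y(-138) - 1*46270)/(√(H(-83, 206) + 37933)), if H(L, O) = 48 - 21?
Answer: -1337171*√9490/9490 ≈ -13726.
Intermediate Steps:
y(D) = D³
H(L, O) = 27
(y(-138) - 1*46270)/(√(H(-83, 206) + 37933)) = ((-138)³ - 1*46270)/(√(27 + 37933)) = (-2628072 - 46270)/(√37960) = -2674342*√9490/18980 = -1337171*√9490/9490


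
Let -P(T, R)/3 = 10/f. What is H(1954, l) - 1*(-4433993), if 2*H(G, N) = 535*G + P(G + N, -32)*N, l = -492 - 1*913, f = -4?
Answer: 19805677/4 ≈ 4.9514e+6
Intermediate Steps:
l = -1405 (l = -492 - 913 = -1405)
P(T, R) = 15/2 (P(T, R) = -30/(-4) = -30*(-1)/4 = -3*(-5/2) = 15/2)
H(G, N) = 15*N/4 + 535*G/2 (H(G, N) = (535*G + 15*N/2)/2 = 15*N/4 + 535*G/2)
H(1954, l) - 1*(-4433993) = ((15/4)*(-1405) + (535/2)*1954) - 1*(-4433993) = (-21075/4 + 522695) + 4433993 = 2069705/4 + 4433993 = 19805677/4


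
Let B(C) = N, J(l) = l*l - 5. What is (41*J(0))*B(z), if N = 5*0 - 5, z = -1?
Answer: 1025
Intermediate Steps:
J(l) = -5 + l² (J(l) = l² - 5 = -5 + l²)
N = -5 (N = 0 - 5 = -5)
B(C) = -5
(41*J(0))*B(z) = (41*(-5 + 0²))*(-5) = (41*(-5 + 0))*(-5) = (41*(-5))*(-5) = -205*(-5) = 1025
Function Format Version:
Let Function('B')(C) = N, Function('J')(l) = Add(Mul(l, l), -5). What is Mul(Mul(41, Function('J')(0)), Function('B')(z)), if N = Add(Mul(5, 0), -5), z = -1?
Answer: 1025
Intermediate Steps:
Function('J')(l) = Add(-5, Pow(l, 2)) (Function('J')(l) = Add(Pow(l, 2), -5) = Add(-5, Pow(l, 2)))
N = -5 (N = Add(0, -5) = -5)
Function('B')(C) = -5
Mul(Mul(41, Function('J')(0)), Function('B')(z)) = Mul(Mul(41, Add(-5, Pow(0, 2))), -5) = Mul(Mul(41, Add(-5, 0)), -5) = Mul(Mul(41, -5), -5) = Mul(-205, -5) = 1025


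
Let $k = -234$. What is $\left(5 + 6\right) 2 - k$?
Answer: $256$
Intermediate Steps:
$\left(5 + 6\right) 2 - k = \left(5 + 6\right) 2 - -234 = 11 \cdot 2 + 234 = 22 + 234 = 256$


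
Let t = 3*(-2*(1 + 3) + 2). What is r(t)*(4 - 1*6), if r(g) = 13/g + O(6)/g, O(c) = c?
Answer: 19/9 ≈ 2.1111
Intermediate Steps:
t = -18 (t = 3*(-2*4 + 2) = 3*(-8 + 2) = 3*(-6) = -18)
r(g) = 19/g (r(g) = 13/g + 6/g = 19/g)
r(t)*(4 - 1*6) = (19/(-18))*(4 - 1*6) = (19*(-1/18))*(4 - 6) = -19/18*(-2) = 19/9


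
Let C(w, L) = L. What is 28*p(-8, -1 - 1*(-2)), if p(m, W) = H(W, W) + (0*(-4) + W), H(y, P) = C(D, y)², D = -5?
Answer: 56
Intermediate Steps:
H(y, P) = y²
p(m, W) = W + W² (p(m, W) = W² + (0*(-4) + W) = W² + (0 + W) = W² + W = W + W²)
28*p(-8, -1 - 1*(-2)) = 28*((-1 - 1*(-2))*(1 + (-1 - 1*(-2)))) = 28*((-1 + 2)*(1 + (-1 + 2))) = 28*(1*(1 + 1)) = 28*(1*2) = 28*2 = 56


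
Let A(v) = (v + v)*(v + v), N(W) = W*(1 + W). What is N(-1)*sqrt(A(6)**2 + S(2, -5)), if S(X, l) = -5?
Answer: 0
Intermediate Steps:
A(v) = 4*v**2 (A(v) = (2*v)*(2*v) = 4*v**2)
N(-1)*sqrt(A(6)**2 + S(2, -5)) = (-(1 - 1))*sqrt((4*6**2)**2 - 5) = (-1*0)*sqrt((4*36)**2 - 5) = 0*sqrt(144**2 - 5) = 0*sqrt(20736 - 5) = 0*sqrt(20731) = 0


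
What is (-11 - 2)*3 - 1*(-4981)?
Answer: 4942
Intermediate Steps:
(-11 - 2)*3 - 1*(-4981) = -13*3 + 4981 = -39 + 4981 = 4942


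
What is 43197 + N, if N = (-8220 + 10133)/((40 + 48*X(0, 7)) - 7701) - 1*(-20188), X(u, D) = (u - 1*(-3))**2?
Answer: 458208252/7229 ≈ 63385.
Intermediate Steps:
X(u, D) = (3 + u)**2 (X(u, D) = (u + 3)**2 = (3 + u)**2)
N = 145937139/7229 (N = (-8220 + 10133)/((40 + 48*(3 + 0)**2) - 7701) - 1*(-20188) = 1913/((40 + 48*3**2) - 7701) + 20188 = 1913/((40 + 48*9) - 7701) + 20188 = 1913/((40 + 432) - 7701) + 20188 = 1913/(472 - 7701) + 20188 = 1913/(-7229) + 20188 = 1913*(-1/7229) + 20188 = -1913/7229 + 20188 = 145937139/7229 ≈ 20188.)
43197 + N = 43197 + 145937139/7229 = 458208252/7229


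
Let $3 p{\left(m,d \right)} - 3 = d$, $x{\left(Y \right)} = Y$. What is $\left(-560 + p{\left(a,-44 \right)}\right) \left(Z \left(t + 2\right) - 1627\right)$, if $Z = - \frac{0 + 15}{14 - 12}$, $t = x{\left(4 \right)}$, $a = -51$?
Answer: $\frac{2877512}{3} \approx 9.5917 \cdot 10^{5}$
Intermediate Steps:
$t = 4$
$p{\left(m,d \right)} = 1 + \frac{d}{3}$
$Z = - \frac{15}{2} \approx -7.5$
$\left(-560 + p{\left(a,-44 \right)}\right) \left(Z \left(t + 2\right) - 1627\right) = \left(-560 + \left(1 + \frac{1}{3} \left(-44\right)\right)\right) \left(- \frac{15 \left(4 + 2\right)}{2} - 1627\right) = \left(-560 + \left(1 - \frac{44}{3}\right)\right) \left(\left(- \frac{15}{2}\right) 6 - 1627\right) = \left(-560 - \frac{41}{3}\right) \left(-45 - 1627\right) = \left(- \frac{1721}{3}\right) \left(-1672\right) = \frac{2877512}{3}$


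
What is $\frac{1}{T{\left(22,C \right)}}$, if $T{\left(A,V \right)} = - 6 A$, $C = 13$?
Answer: $- \frac{1}{132} \approx -0.0075758$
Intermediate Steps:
$\frac{1}{T{\left(22,C \right)}} = \frac{1}{\left(-6\right) 22} = \frac{1}{-132} = - \frac{1}{132}$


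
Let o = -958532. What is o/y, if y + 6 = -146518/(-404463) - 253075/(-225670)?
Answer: 17498033331814344/82445360095 ≈ 2.1224e+5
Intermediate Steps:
y = -82445360095/18255033042 (y = -6 + (-146518/(-404463) - 253075/(-225670)) = -6 + (-146518*(-1/404463) - 253075*(-1/225670)) = -6 + (146518/404463 + 50615/45134) = -6 + 27084838157/18255033042 = -82445360095/18255033042 ≈ -4.5163)
o/y = -958532/(-82445360095/18255033042) = -958532*(-18255033042/82445360095) = 17498033331814344/82445360095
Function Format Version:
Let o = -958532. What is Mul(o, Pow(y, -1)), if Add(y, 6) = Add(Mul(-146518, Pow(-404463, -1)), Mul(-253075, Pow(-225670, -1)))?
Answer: Rational(17498033331814344, 82445360095) ≈ 2.1224e+5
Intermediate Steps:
y = Rational(-82445360095, 18255033042) (y = Add(-6, Add(Mul(-146518, Pow(-404463, -1)), Mul(-253075, Pow(-225670, -1)))) = Add(-6, Add(Mul(-146518, Rational(-1, 404463)), Mul(-253075, Rational(-1, 225670)))) = Add(-6, Add(Rational(146518, 404463), Rational(50615, 45134))) = Add(-6, Rational(27084838157, 18255033042)) = Rational(-82445360095, 18255033042) ≈ -4.5163)
Mul(o, Pow(y, -1)) = Mul(-958532, Pow(Rational(-82445360095, 18255033042), -1)) = Mul(-958532, Rational(-18255033042, 82445360095)) = Rational(17498033331814344, 82445360095)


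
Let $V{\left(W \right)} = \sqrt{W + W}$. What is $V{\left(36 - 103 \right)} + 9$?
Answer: $9 + i \sqrt{134} \approx 9.0 + 11.576 i$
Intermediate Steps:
$V{\left(W \right)} = \sqrt{2} \sqrt{W}$ ($V{\left(W \right)} = \sqrt{2 W} = \sqrt{2} \sqrt{W}$)
$V{\left(36 - 103 \right)} + 9 = \sqrt{2} \sqrt{36 - 103} + 9 = \sqrt{2} \sqrt{-67} + 9 = \sqrt{2} i \sqrt{67} + 9 = i \sqrt{134} + 9 = 9 + i \sqrt{134}$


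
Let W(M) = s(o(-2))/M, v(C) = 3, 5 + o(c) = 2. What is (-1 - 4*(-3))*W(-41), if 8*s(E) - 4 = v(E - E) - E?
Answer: -55/164 ≈ -0.33537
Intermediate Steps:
o(c) = -3 (o(c) = -5 + 2 = -3)
s(E) = 7/8 - E/8 (s(E) = ½ + (3 - E)/8 = ½ + (3/8 - E/8) = 7/8 - E/8)
W(M) = 5/(4*M) (W(M) = (7/8 - ⅛*(-3))/M = (7/8 + 3/8)/M = 5/(4*M))
(-1 - 4*(-3))*W(-41) = (-1 - 4*(-3))*((5/4)/(-41)) = (-1 + 12)*((5/4)*(-1/41)) = 11*(-5/164) = -55/164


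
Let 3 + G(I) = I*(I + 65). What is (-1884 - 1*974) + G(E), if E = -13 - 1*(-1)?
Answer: -3497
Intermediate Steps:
E = -12 (E = -13 + 1 = -12)
G(I) = -3 + I*(65 + I) (G(I) = -3 + I*(I + 65) = -3 + I*(65 + I))
(-1884 - 1*974) + G(E) = (-1884 - 1*974) + (-3 + (-12)² + 65*(-12)) = (-1884 - 974) + (-3 + 144 - 780) = -2858 - 639 = -3497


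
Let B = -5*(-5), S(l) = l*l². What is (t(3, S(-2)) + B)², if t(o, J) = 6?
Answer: 961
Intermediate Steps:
S(l) = l³
B = 25
(t(3, S(-2)) + B)² = (6 + 25)² = 31² = 961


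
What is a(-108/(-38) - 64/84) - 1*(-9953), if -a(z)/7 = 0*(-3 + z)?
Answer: 9953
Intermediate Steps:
a(z) = 0 (a(z) = -0*(-3 + z) = -7*0 = 0)
a(-108/(-38) - 64/84) - 1*(-9953) = 0 - 1*(-9953) = 0 + 9953 = 9953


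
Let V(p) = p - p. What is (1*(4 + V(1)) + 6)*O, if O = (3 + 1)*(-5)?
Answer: -200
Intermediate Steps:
V(p) = 0
O = -20 (O = 4*(-5) = -20)
(1*(4 + V(1)) + 6)*O = (1*(4 + 0) + 6)*(-20) = (1*4 + 6)*(-20) = (4 + 6)*(-20) = 10*(-20) = -200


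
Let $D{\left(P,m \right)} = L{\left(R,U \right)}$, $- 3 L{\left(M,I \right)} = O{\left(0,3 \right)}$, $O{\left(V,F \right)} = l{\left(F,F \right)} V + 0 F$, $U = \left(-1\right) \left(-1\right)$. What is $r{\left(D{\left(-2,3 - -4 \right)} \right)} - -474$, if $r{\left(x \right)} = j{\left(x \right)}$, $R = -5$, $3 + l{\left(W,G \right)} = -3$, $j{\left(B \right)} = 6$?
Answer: $480$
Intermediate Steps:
$l{\left(W,G \right)} = -6$ ($l{\left(W,G \right)} = -3 - 3 = -6$)
$U = 1$
$O{\left(V,F \right)} = - 6 V$ ($O{\left(V,F \right)} = - 6 V + 0 F = - 6 V + 0 = - 6 V$)
$L{\left(M,I \right)} = 0$ ($L{\left(M,I \right)} = - \frac{\left(-6\right) 0}{3} = \left(- \frac{1}{3}\right) 0 = 0$)
$D{\left(P,m \right)} = 0$
$r{\left(x \right)} = 6$
$r{\left(D{\left(-2,3 - -4 \right)} \right)} - -474 = 6 - -474 = 6 + 474 = 480$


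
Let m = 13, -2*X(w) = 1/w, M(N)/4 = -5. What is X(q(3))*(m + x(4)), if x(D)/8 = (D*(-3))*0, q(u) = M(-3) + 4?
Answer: 13/32 ≈ 0.40625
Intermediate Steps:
M(N) = -20 (M(N) = 4*(-5) = -20)
q(u) = -16 (q(u) = -20 + 4 = -16)
x(D) = 0 (x(D) = 8*((D*(-3))*0) = 8*(-3*D*0) = 8*0 = 0)
X(w) = -1/(2*w)
X(q(3))*(m + x(4)) = (-½/(-16))*(13 + 0) = -½*(-1/16)*13 = (1/32)*13 = 13/32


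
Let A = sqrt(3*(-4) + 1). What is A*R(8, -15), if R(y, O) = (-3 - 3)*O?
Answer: 90*I*sqrt(11) ≈ 298.5*I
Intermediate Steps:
A = I*sqrt(11) (A = sqrt(-12 + 1) = sqrt(-11) = I*sqrt(11) ≈ 3.3166*I)
R(y, O) = -6*O
A*R(8, -15) = (I*sqrt(11))*(-6*(-15)) = (I*sqrt(11))*90 = 90*I*sqrt(11)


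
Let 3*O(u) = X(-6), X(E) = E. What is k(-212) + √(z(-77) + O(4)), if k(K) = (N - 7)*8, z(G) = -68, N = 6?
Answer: -8 + I*√70 ≈ -8.0 + 8.3666*I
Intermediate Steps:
O(u) = -2 (O(u) = (⅓)*(-6) = -2)
k(K) = -8 (k(K) = (6 - 7)*8 = -1*8 = -8)
k(-212) + √(z(-77) + O(4)) = -8 + √(-68 - 2) = -8 + √(-70) = -8 + I*√70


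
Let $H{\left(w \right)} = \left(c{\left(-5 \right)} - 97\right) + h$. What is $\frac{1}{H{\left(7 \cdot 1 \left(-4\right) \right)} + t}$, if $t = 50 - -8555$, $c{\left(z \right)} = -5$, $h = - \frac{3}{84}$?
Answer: $\frac{28}{238083} \approx 0.00011761$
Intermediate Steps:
$h = - \frac{1}{28}$ ($h = \left(-3\right) \frac{1}{84} = - \frac{1}{28} \approx -0.035714$)
$H{\left(w \right)} = - \frac{2857}{28}$ ($H{\left(w \right)} = \left(-5 - 97\right) - \frac{1}{28} = -102 - \frac{1}{28} = - \frac{2857}{28}$)
$t = 8605$ ($t = 50 + 8555 = 8605$)
$\frac{1}{H{\left(7 \cdot 1 \left(-4\right) \right)} + t} = \frac{1}{- \frac{2857}{28} + 8605} = \frac{1}{\frac{238083}{28}} = \frac{28}{238083}$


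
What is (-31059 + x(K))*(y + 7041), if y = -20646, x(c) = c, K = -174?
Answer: 424924965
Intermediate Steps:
(-31059 + x(K))*(y + 7041) = (-31059 - 174)*(-20646 + 7041) = -31233*(-13605) = 424924965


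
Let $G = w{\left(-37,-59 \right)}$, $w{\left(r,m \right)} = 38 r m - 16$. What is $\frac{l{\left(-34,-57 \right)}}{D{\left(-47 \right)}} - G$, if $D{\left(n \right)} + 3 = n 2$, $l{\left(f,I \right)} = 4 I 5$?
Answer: $- \frac{8043846}{97} \approx -82926.0$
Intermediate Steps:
$l{\left(f,I \right)} = 20 I$
$w{\left(r,m \right)} = -16 + 38 m r$ ($w{\left(r,m \right)} = 38 m r - 16 = -16 + 38 m r$)
$D{\left(n \right)} = -3 + 2 n$ ($D{\left(n \right)} = -3 + n 2 = -3 + 2 n$)
$G = 82938$ ($G = -16 + 38 \left(-59\right) \left(-37\right) = -16 + 82954 = 82938$)
$\frac{l{\left(-34,-57 \right)}}{D{\left(-47 \right)}} - G = \frac{20 \left(-57\right)}{-3 + 2 \left(-47\right)} - 82938 = - \frac{1140}{-3 - 94} - 82938 = - \frac{1140}{-97} - 82938 = \left(-1140\right) \left(- \frac{1}{97}\right) - 82938 = \frac{1140}{97} - 82938 = - \frac{8043846}{97}$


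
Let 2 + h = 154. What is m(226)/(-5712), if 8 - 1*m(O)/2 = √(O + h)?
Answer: -1/357 + √42/952 ≈ 0.0040064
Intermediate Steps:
h = 152 (h = -2 + 154 = 152)
m(O) = 16 - 2*√(152 + O) (m(O) = 16 - 2*√(O + 152) = 16 - 2*√(152 + O))
m(226)/(-5712) = (16 - 2*√(152 + 226))/(-5712) = (16 - 6*√42)*(-1/5712) = -1/357 + √42/952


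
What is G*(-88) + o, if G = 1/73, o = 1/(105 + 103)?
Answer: -18231/15184 ≈ -1.2007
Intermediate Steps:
o = 1/208 ≈ 0.0048077
G = 1/73 ≈ 0.013699
G*(-88) + o = (1/73)*(-88) + 1/208 = -88/73 + 1/208 = -18231/15184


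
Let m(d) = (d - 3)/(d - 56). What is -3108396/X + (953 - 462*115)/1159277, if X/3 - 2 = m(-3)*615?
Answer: -2531031231689/157661672 ≈ -16054.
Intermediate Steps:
m(d) = (-3 + d)/(-56 + d)
X = 11424/59 (X = 6 + 3*(((-3 - 3)/(-56 - 3))*615) = 6 + 3*((-6/(-59))*615) = 6 + 3*(-1/59*(-6)*615) = 6 + 3*((6/59)*615) = 6 + 3*(3690/59) = 6 + 11070/59 = 11424/59 ≈ 193.63)
-3108396/X + (953 - 462*115)/1159277 = -3108396/11424/59 + (953 - 462*115)/1159277 = -3108396*59/11424 + (953 - 53130)*(1/1159277) = -15282947/952 - 52177*1/1159277 = -15282947/952 - 52177/1159277 = -2531031231689/157661672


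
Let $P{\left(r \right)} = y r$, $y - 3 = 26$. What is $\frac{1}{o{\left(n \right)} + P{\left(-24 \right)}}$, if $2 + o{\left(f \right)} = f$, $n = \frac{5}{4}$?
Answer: $- \frac{4}{2787} \approx -0.0014352$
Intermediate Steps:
$y = 29$ ($y = 3 + 26 = 29$)
$n = \frac{5}{4}$ ($n = 5 \cdot \frac{1}{4} = \frac{5}{4} \approx 1.25$)
$o{\left(f \right)} = -2 + f$
$P{\left(r \right)} = 29 r$
$\frac{1}{o{\left(n \right)} + P{\left(-24 \right)}} = \frac{1}{\left(-2 + \frac{5}{4}\right) + 29 \left(-24\right)} = \frac{1}{- \frac{3}{4} - 696} = \frac{1}{- \frac{2787}{4}} = - \frac{4}{2787}$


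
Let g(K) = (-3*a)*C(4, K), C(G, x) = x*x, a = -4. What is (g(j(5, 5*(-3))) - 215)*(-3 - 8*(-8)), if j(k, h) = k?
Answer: 5185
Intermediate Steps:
C(G, x) = x²
g(K) = 12*K² (g(K) = (-3*(-4))*K² = 12*K²)
(g(j(5, 5*(-3))) - 215)*(-3 - 8*(-8)) = (12*5² - 215)*(-3 - 8*(-8)) = (12*25 - 215)*(-3 + 64) = (300 - 215)*61 = 85*61 = 5185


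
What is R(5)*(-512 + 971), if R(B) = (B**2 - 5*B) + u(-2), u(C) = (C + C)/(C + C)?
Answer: 459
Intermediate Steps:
u(C) = 1 (u(C) = (2*C)/((2*C)) = (2*C)*(1/(2*C)) = 1)
R(B) = 1 + B**2 - 5*B (R(B) = (B**2 - 5*B) + 1 = 1 + B**2 - 5*B)
R(5)*(-512 + 971) = (1 + 5**2 - 5*5)*(-512 + 971) = (1 + 25 - 25)*459 = 1*459 = 459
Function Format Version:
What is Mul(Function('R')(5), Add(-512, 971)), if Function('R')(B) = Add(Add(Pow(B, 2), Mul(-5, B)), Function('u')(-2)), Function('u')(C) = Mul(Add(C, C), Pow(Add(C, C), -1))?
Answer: 459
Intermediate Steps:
Function('u')(C) = 1 (Function('u')(C) = Mul(Mul(2, C), Pow(Mul(2, C), -1)) = Mul(Mul(2, C), Mul(Rational(1, 2), Pow(C, -1))) = 1)
Function('R')(B) = Add(1, Pow(B, 2), Mul(-5, B)) (Function('R')(B) = Add(Add(Pow(B, 2), Mul(-5, B)), 1) = Add(1, Pow(B, 2), Mul(-5, B)))
Mul(Function('R')(5), Add(-512, 971)) = Mul(Add(1, Pow(5, 2), Mul(-5, 5)), Add(-512, 971)) = Mul(Add(1, 25, -25), 459) = Mul(1, 459) = 459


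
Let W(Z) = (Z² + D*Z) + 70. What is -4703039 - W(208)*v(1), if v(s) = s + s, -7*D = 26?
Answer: -33517133/7 ≈ -4.7882e+6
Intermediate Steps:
D = -26/7 (D = -⅐*26 = -26/7 ≈ -3.7143)
W(Z) = 70 + Z² - 26*Z/7 (W(Z) = (Z² - 26*Z/7) + 70 = 70 + Z² - 26*Z/7)
v(s) = 2*s
-4703039 - W(208)*v(1) = -4703039 - (70 + 208² - 26/7*208)*2*1 = -4703039 - (70 + 43264 - 5408/7)*2 = -4703039 - 297930*2/7 = -4703039 - 1*595860/7 = -4703039 - 595860/7 = -33517133/7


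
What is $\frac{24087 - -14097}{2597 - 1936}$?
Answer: $\frac{38184}{661} \approx 57.767$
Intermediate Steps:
$\frac{24087 - -14097}{2597 - 1936} = \frac{24087 + \left(-4198 + 18295\right)}{661} = \left(24087 + 14097\right) \frac{1}{661} = 38184 \cdot \frac{1}{661} = \frac{38184}{661}$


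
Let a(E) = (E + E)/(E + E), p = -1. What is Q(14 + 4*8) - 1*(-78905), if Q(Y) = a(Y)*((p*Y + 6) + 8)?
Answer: 78873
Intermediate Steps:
a(E) = 1 (a(E) = (2*E)/((2*E)) = (2*E)*(1/(2*E)) = 1)
Q(Y) = 14 - Y (Q(Y) = 1*((-Y + 6) + 8) = 1*((6 - Y) + 8) = 1*(14 - Y) = 14 - Y)
Q(14 + 4*8) - 1*(-78905) = (14 - (14 + 4*8)) - 1*(-78905) = (14 - (14 + 32)) + 78905 = (14 - 1*46) + 78905 = (14 - 46) + 78905 = -32 + 78905 = 78873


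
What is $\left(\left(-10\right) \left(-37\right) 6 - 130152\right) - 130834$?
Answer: $-258766$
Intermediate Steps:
$\left(\left(-10\right) \left(-37\right) 6 - 130152\right) - 130834 = \left(370 \cdot 6 - 130152\right) - 130834 = \left(2220 - 130152\right) - 130834 = -127932 - 130834 = -258766$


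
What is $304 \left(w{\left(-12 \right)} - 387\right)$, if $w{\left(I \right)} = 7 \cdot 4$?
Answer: $-109136$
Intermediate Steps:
$w{\left(I \right)} = 28$
$304 \left(w{\left(-12 \right)} - 387\right) = 304 \left(28 - 387\right) = 304 \left(-359\right) = -109136$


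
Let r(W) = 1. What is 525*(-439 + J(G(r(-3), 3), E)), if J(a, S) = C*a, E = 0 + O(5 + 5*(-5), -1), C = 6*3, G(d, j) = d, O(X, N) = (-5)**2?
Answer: -221025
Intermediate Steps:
O(X, N) = 25
C = 18
E = 25 (E = 0 + 25 = 25)
J(a, S) = 18*a
525*(-439 + J(G(r(-3), 3), E)) = 525*(-439 + 18*1) = 525*(-439 + 18) = 525*(-421) = -221025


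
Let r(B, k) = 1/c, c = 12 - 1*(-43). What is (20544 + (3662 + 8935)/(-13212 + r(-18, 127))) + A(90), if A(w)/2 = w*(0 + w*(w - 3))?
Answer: 1039080984261/726659 ≈ 1.4299e+6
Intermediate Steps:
c = 55 (c = 12 + 43 = 55)
r(B, k) = 1/55
A(w) = 2*w²*(-3 + w) (A(w) = 2*(w*(0 + w*(w - 3))) = 2*(w*(0 + w*(-3 + w))) = 2*(w*(w*(-3 + w))) = 2*(w²*(-3 + w)) = 2*w²*(-3 + w))
(20544 + (3662 + 8935)/(-13212 + r(-18, 127))) + A(90) = (20544 + (3662 + 8935)/(-13212 + 1/55)) + 2*90²*(-3 + 90) = (20544 + 12597/(-726659/55)) + 2*8100*87 = (20544 + 12597*(-55/726659)) + 1409400 = (20544 - 692835/726659) + 1409400 = 14927789661/726659 + 1409400 = 1039080984261/726659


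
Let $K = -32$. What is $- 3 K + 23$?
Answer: $119$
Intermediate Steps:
$- 3 K + 23 = \left(-3\right) \left(-32\right) + 23 = 96 + 23 = 119$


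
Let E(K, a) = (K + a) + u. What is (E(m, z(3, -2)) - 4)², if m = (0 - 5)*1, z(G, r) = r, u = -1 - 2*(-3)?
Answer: 36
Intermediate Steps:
u = 5 (u = -1 + 6 = 5)
m = -5 (m = -5*1 = -5)
E(K, a) = 5 + K + a (E(K, a) = (K + a) + 5 = 5 + K + a)
(E(m, z(3, -2)) - 4)² = ((5 - 5 - 2) - 4)² = (-2 - 4)² = (-6)² = 36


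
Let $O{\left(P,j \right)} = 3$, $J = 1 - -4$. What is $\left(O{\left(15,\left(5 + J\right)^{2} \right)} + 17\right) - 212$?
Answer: $-192$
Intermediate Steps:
$J = 5$ ($J = 1 + 4 = 5$)
$\left(O{\left(15,\left(5 + J\right)^{2} \right)} + 17\right) - 212 = \left(3 + 17\right) - 212 = 20 - 212 = -192$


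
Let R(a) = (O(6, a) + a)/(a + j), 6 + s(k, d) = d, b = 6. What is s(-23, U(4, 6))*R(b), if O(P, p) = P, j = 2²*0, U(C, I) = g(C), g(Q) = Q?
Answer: -4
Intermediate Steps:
U(C, I) = C
s(k, d) = -6 + d
j = 0 (j = 4*0 = 0)
R(a) = (6 + a)/a (R(a) = (6 + a)/(a + 0) = (6 + a)/a)
s(-23, U(4, 6))*R(b) = (-6 + 4)*((6 + 6)/6) = -12/3 = -2*2 = -4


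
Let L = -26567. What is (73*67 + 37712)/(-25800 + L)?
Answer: -42603/52367 ≈ -0.81355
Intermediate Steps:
(73*67 + 37712)/(-25800 + L) = (73*67 + 37712)/(-25800 - 26567) = (4891 + 37712)/(-52367) = 42603*(-1/52367) = -42603/52367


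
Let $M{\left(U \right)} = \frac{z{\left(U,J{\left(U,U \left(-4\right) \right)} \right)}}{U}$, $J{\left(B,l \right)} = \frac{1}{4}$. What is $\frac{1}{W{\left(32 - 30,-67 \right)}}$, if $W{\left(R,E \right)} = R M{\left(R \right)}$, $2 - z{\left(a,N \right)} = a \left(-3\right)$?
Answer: $\frac{1}{8} \approx 0.125$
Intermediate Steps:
$J{\left(B,l \right)} = \frac{1}{4}$
$z{\left(a,N \right)} = 2 + 3 a$ ($z{\left(a,N \right)} = 2 - a \left(-3\right) = 2 - - 3 a = 2 + 3 a$)
$M{\left(U \right)} = \frac{2 + 3 U}{U}$
$W{\left(R,E \right)} = R \left(3 + \frac{2}{R}\right)$
$\frac{1}{W{\left(32 - 30,-67 \right)}} = \frac{1}{2 + 3 \left(32 - 30\right)} = \frac{1}{2 + 3 \cdot 2} = \frac{1}{2 + 6} = \frac{1}{8}$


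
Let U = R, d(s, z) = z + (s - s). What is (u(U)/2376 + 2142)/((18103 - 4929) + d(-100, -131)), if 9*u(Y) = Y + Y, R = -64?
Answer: 5725550/34863939 ≈ 0.16423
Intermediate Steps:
d(s, z) = z (d(s, z) = z + 0 = z)
U = -64
u(Y) = 2*Y/9 (u(Y) = (Y + Y)/9 = (2*Y)/9 = 2*Y/9)
(u(U)/2376 + 2142)/((18103 - 4929) + d(-100, -131)) = (((2/9)*(-64))/2376 + 2142)/((18103 - 4929) - 131) = (-128/9*1/2376 + 2142)/(13174 - 131) = (-16/2673 + 2142)/13043 = (5725550/2673)*(1/13043) = 5725550/34863939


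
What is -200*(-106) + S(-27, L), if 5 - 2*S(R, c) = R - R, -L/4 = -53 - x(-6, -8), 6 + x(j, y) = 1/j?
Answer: 42405/2 ≈ 21203.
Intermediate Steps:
x(j, y) = -6 + 1/j
L = 562/3 (L = -4*(-53 - (-6 + 1/(-6))) = -4*(-53 - (-6 - ⅙)) = -4*(-53 - 1*(-37/6)) = -4*(-53 + 37/6) = -4*(-281/6) = 562/3 ≈ 187.33)
S(R, c) = 5/2 (S(R, c) = 5/2 - (R - R)/2 = 5/2 - ½*0 = 5/2 + 0 = 5/2)
-200*(-106) + S(-27, L) = -200*(-106) + 5/2 = 21200 + 5/2 = 42405/2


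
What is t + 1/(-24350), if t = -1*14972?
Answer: -364568201/24350 ≈ -14972.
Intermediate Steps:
t = -14972
t + 1/(-24350) = -14972 + 1/(-24350) = -14972 - 1/24350 = -364568201/24350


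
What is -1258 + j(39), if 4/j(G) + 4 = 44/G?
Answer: -35263/28 ≈ -1259.4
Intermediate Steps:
j(G) = 4/(-4 + 44/G)
-1258 + j(39) = -1258 - 1*39/(-11 + 39) = -1258 - 1*39/28 = -1258 - 1*39*1/28 = -1258 - 39/28 = -35263/28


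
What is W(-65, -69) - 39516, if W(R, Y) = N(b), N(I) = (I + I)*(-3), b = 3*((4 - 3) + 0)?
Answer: -39534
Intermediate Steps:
b = 3 (b = 3*(1 + 0) = 3*1 = 3)
N(I) = -6*I (N(I) = (2*I)*(-3) = -6*I)
W(R, Y) = -18 (W(R, Y) = -6*3 = -18)
W(-65, -69) - 39516 = -18 - 39516 = -39534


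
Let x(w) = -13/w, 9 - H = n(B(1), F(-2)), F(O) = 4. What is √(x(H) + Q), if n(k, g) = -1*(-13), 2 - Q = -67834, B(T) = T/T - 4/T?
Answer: √271357/2 ≈ 260.46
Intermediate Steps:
B(T) = 1 - 4/T
Q = 67836 (Q = 2 - 1*(-67834) = 2 + 67834 = 67836)
n(k, g) = 13
H = -4 (H = 9 - 1*13 = 9 - 13 = -4)
√(x(H) + Q) = √(-13/(-4) + 67836) = √(-13*(-¼) + 67836) = √(13/4 + 67836) = √(271357/4) = √271357/2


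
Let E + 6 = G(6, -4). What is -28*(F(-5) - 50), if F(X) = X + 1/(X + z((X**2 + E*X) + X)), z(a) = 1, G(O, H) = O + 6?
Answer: 1547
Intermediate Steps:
G(O, H) = 6 + O
E = 6 (E = -6 + (6 + 6) = -6 + 12 = 6)
F(X) = X + 1/(1 + X) (F(X) = X + 1/(X + 1) = X + 1/(1 + X))
-28*(F(-5) - 50) = -28*((1 - 5 + (-5)**2)/(1 - 5) - 50) = -28*((1 - 5 + 25)/(-4) - 50) = -28*(-1/4*21 - 50) = -28*(-21/4 - 50) = -28*(-221/4) = 1547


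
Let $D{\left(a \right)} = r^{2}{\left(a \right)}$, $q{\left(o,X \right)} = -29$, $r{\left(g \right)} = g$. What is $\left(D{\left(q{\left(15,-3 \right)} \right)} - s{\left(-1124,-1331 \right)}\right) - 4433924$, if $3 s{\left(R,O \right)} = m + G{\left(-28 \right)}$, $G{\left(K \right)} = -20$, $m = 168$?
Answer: $- \frac{13299397}{3} \approx -4.4331 \cdot 10^{6}$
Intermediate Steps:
$D{\left(a \right)} = a^{2}$
$s{\left(R,O \right)} = \frac{148}{3}$ ($s{\left(R,O \right)} = \frac{168 - 20}{3} = \frac{1}{3} \cdot 148 = \frac{148}{3}$)
$\left(D{\left(q{\left(15,-3 \right)} \right)} - s{\left(-1124,-1331 \right)}\right) - 4433924 = \left(\left(-29\right)^{2} - \frac{148}{3}\right) - 4433924 = \left(841 - \frac{148}{3}\right) - 4433924 = \frac{2375}{3} - 4433924 = - \frac{13299397}{3}$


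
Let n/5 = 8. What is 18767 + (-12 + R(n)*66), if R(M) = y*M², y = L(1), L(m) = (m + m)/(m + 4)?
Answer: 60995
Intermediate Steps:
n = 40 (n = 5*8 = 40)
L(m) = 2*m/(4 + m) (L(m) = (2*m)/(4 + m) = 2*m/(4 + m))
y = ⅖ (y = 2*1/(4 + 1) = 2*1/5 = 2*1*(⅕) = ⅖ ≈ 0.40000)
R(M) = 2*M²/5
18767 + (-12 + R(n)*66) = 18767 + (-12 + ((⅖)*40²)*66) = 18767 + (-12 + ((⅖)*1600)*66) = 18767 + (-12 + 640*66) = 18767 + (-12 + 42240) = 18767 + 42228 = 60995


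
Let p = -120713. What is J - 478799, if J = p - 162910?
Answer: -762422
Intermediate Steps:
J = -283623 (J = -120713 - 162910 = -283623)
J - 478799 = -283623 - 478799 = -762422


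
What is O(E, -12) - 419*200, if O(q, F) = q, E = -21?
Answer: -83821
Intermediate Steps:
O(E, -12) - 419*200 = -21 - 419*200 = -21 - 83800 = -83821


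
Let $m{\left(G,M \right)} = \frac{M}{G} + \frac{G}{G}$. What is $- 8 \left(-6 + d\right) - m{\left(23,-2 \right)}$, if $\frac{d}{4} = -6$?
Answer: $\frac{5499}{23} \approx 239.09$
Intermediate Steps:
$d = -24$ ($d = 4 \left(-6\right) = -24$)
$m{\left(G,M \right)} = 1 + \frac{M}{G}$ ($m{\left(G,M \right)} = \frac{M}{G} + 1 = 1 + \frac{M}{G}$)
$- 8 \left(-6 + d\right) - m{\left(23,-2 \right)} = - 8 \left(-6 - 24\right) - \frac{23 - 2}{23} = \left(-8\right) \left(-30\right) - \frac{1}{23} \cdot 21 = 240 - \frac{21}{23} = \frac{5499}{23}$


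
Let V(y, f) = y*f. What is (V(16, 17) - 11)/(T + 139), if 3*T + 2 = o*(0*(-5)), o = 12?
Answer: 783/415 ≈ 1.8867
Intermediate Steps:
V(y, f) = f*y
T = -⅔ (T = -⅔ + (12*(0*(-5)))/3 = -⅔ + (12*0)/3 = -⅔ + (⅓)*0 = -⅔ + 0 = -⅔ ≈ -0.66667)
(V(16, 17) - 11)/(T + 139) = (17*16 - 11)/(-⅔ + 139) = (272 - 11)/(415/3) = 261*(3/415) = 783/415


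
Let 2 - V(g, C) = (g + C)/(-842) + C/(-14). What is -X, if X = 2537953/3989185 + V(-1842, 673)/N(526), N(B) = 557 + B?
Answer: -152148380974/223366435705 ≈ -0.68116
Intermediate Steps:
V(g, C) = 2 + g/842 + 214*C/2947 (V(g, C) = 2 - ((g + C)/(-842) + C/(-14)) = 2 - ((C + g)*(-1/842) + C*(-1/14)) = 2 - ((-C/842 - g/842) - C/14) = 2 - (-214*C/2947 - g/842) = 2 + (g/842 + 214*C/2947) = 2 + g/842 + 214*C/2947)
X = 152148380974/223366435705 (X = 2537953/3989185 + (2 + (1/842)*(-1842) + (214/2947)*673)/(557 + 526) = 2537953*(1/3989185) + (2 - 921/421 + 144022/2947)/1083 = 2537953/3989185 + (143469/2947)*(1/1083) = 2537953/3989185 + 2517/55993 = 152148380974/223366435705 ≈ 0.68116)
-X = -1*152148380974/223366435705 = -152148380974/223366435705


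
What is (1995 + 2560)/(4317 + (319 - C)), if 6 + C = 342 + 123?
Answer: 4555/4177 ≈ 1.0905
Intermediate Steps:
C = 459 (C = -6 + (342 + 123) = -6 + 465 = 459)
(1995 + 2560)/(4317 + (319 - C)) = (1995 + 2560)/(4317 + (319 - 1*459)) = 4555/(4317 + (319 - 459)) = 4555/(4317 - 140) = 4555/4177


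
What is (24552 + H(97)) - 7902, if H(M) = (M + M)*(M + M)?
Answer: 54286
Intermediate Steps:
H(M) = 4*M² (H(M) = (2*M)*(2*M) = 4*M²)
(24552 + H(97)) - 7902 = (24552 + 4*97²) - 7902 = (24552 + 4*9409) - 7902 = (24552 + 37636) - 7902 = 62188 - 7902 = 54286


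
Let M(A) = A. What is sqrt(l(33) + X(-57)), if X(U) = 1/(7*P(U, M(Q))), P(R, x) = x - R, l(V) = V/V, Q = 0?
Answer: 20*sqrt(399)/399 ≈ 1.0013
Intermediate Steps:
l(V) = 1
X(U) = -1/(7*U) (X(U) = 1/(7*(0 - U)) = 1/(7*(-U)) = 1/(-7*U) = -1/(7*U))
sqrt(l(33) + X(-57)) = sqrt(1 - 1/7/(-57)) = sqrt(1 - 1/7*(-1/57)) = sqrt(1 + 1/399) = sqrt(400/399) = 20*sqrt(399)/399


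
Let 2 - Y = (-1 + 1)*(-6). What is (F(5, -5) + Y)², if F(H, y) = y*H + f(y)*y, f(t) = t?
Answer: 4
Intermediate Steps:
Y = 2 (Y = 2 - (-1 + 1)*(-6) = 2 - 0*(-6) = 2 - 1*0 = 2 + 0 = 2)
F(H, y) = y² + H*y (F(H, y) = y*H + y*y = H*y + y² = y² + H*y)
(F(5, -5) + Y)² = (-5*(5 - 5) + 2)² = (-5*0 + 2)² = (0 + 2)² = 2² = 4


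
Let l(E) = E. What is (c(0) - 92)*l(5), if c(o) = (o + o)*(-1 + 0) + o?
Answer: -460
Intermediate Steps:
c(o) = -o (c(o) = (2*o)*(-1) + o = -2*o + o = -o)
(c(0) - 92)*l(5) = (-1*0 - 92)*5 = (0 - 92)*5 = -92*5 = -460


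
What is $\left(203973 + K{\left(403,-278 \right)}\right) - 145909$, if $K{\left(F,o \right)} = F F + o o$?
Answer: $297757$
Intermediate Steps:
$K{\left(F,o \right)} = F^{2} + o^{2}$
$\left(203973 + K{\left(403,-278 \right)}\right) - 145909 = \left(203973 + \left(403^{2} + \left(-278\right)^{2}\right)\right) - 145909 = \left(203973 + \left(162409 + 77284\right)\right) - 145909 = \left(203973 + 239693\right) - 145909 = 443666 - 145909 = 297757$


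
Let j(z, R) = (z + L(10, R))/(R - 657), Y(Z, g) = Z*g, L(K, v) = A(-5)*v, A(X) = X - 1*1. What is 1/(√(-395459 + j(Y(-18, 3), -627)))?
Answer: -I*√4527643154/42314422 ≈ -0.0015902*I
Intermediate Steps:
A(X) = -1 + X (A(X) = X - 1 = -1 + X)
L(K, v) = -6*v (L(K, v) = (-1 - 5)*v = -6*v)
j(z, R) = (z - 6*R)/(-657 + R) (j(z, R) = (z - 6*R)/(R - 657) = (z - 6*R)/(-657 + R))
1/(√(-395459 + j(Y(-18, 3), -627))) = 1/(√(-395459 + (-18*3 - 6*(-627))/(-657 - 627))) = 1/(√(-395459 + (-54 + 3762)/(-1284))) = 1/(√(-395459 - 1/1284*3708)) = 1/(√(-395459 - 309/107)) = 1/(√(-42314422/107)) = 1/(I*√4527643154/107) = -I*√4527643154/42314422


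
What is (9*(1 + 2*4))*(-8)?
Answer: -648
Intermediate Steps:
(9*(1 + 2*4))*(-8) = (9*(1 + 8))*(-8) = (9*9)*(-8) = 81*(-8) = -648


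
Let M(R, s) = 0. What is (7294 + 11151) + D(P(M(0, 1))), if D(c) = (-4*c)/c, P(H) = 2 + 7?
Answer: 18441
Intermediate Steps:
P(H) = 9
D(c) = -4
(7294 + 11151) + D(P(M(0, 1))) = (7294 + 11151) - 4 = 18445 - 4 = 18441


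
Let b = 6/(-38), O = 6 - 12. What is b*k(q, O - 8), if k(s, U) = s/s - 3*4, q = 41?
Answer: 33/19 ≈ 1.7368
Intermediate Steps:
O = -6
k(s, U) = -11 (k(s, U) = 1 - 12 = -11)
b = -3/19 (b = 6*(-1/38) = -3/19 ≈ -0.15789)
b*k(q, O - 8) = -3/19*(-11) = 33/19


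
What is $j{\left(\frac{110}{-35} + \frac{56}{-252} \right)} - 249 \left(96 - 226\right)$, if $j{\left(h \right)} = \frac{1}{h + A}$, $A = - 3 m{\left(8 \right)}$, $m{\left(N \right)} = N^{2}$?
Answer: $\frac{398409897}{12308} \approx 32370.0$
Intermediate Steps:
$A = -192$ ($A = - 3 \cdot 8^{2} = \left(-3\right) 64 = -192$)
$j{\left(h \right)} = \frac{1}{-192 + h}$ ($j{\left(h \right)} = \frac{1}{h - 192} = \frac{1}{-192 + h}$)
$j{\left(\frac{110}{-35} + \frac{56}{-252} \right)} - 249 \left(96 - 226\right) = \frac{1}{-192 + \left(\frac{110}{-35} + \frac{56}{-252}\right)} - 249 \left(96 - 226\right) = \frac{1}{-192 + \left(110 \left(- \frac{1}{35}\right) + 56 \left(- \frac{1}{252}\right)\right)} - -32370 = \frac{1}{-192 - \frac{212}{63}} + 32370 = \frac{1}{- \frac{12308}{63}} + 32370 = - \frac{63}{12308} + 32370 = \frac{398409897}{12308}$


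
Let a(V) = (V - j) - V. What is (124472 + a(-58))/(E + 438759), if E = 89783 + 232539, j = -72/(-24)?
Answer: 124469/761081 ≈ 0.16354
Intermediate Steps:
j = 3 (j = -72*(-1/24) = 3)
E = 322322
a(V) = -3 (a(V) = (V - 1*3) - V = (V - 3) - V = (-3 + V) - V = -3)
(124472 + a(-58))/(E + 438759) = (124472 - 3)/(322322 + 438759) = 124469/761081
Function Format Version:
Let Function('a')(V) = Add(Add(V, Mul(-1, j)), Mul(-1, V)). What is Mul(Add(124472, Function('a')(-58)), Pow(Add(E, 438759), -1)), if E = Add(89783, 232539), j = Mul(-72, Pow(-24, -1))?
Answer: Rational(124469, 761081) ≈ 0.16354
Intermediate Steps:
j = 3 (j = Mul(-72, Rational(-1, 24)) = 3)
E = 322322
Function('a')(V) = -3 (Function('a')(V) = Add(Add(V, Mul(-1, 3)), Mul(-1, V)) = Add(Add(V, -3), Mul(-1, V)) = Add(Add(-3, V), Mul(-1, V)) = -3)
Mul(Add(124472, Function('a')(-58)), Pow(Add(E, 438759), -1)) = Mul(Add(124472, -3), Pow(Add(322322, 438759), -1)) = Mul(124469, Pow(761081, -1)) = Mul(124469, Rational(1, 761081)) = Rational(124469, 761081)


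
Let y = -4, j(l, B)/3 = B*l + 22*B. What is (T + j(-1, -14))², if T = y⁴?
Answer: 391876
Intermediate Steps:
j(l, B) = 66*B + 3*B*l (j(l, B) = 3*(B*l + 22*B) = 3*(22*B + B*l) = 66*B + 3*B*l)
T = 256 (T = (-4)⁴ = 256)
(T + j(-1, -14))² = (256 + 3*(-14)*(22 - 1))² = (256 + 3*(-14)*21)² = (256 - 882)² = (-626)² = 391876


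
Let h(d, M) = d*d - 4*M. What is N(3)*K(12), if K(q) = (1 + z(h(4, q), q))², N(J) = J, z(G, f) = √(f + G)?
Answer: -57 + 12*I*√5 ≈ -57.0 + 26.833*I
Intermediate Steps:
h(d, M) = d² - 4*M
z(G, f) = √(G + f)
K(q) = (1 + √(16 - 3*q))² (K(q) = (1 + √((4² - 4*q) + q))² = (1 + √((16 - 4*q) + q))² = (1 + √(16 - 3*q))²)
N(3)*K(12) = 3*(1 + √(16 - 3*12))² = 3*(1 + √(16 - 36))² = 3*(1 + √(-20))² = 3*(1 + 2*I*√5)²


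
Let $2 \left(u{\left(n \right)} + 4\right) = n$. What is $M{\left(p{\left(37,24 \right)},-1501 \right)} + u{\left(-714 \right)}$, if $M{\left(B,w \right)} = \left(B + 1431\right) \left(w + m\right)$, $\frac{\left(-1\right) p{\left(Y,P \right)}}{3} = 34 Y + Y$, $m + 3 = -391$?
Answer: $4649969$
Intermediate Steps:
$m = -394$ ($m = -3 - 391 = -394$)
$p{\left(Y,P \right)} = - 105 Y$ ($p{\left(Y,P \right)} = - 3 \left(34 Y + Y\right) = - 3 \cdot 35 Y = - 105 Y$)
$u{\left(n \right)} = -4 + \frac{n}{2}$
$M{\left(B,w \right)} = \left(-394 + w\right) \left(1431 + B\right)$ ($M{\left(B,w \right)} = \left(B + 1431\right) \left(w - 394\right) = \left(1431 + B\right) \left(-394 + w\right) = \left(-394 + w\right) \left(1431 + B\right)$)
$M{\left(p{\left(37,24 \right)},-1501 \right)} + u{\left(-714 \right)} = \left(-563814 - 394 \left(\left(-105\right) 37\right) + 1431 \left(-1501\right) + \left(-105\right) 37 \left(-1501\right)\right) + \left(-4 + \frac{1}{2} \left(-714\right)\right) = \left(-563814 - -1530690 - 2147931 - -5831385\right) - 361 = \left(-563814 + 1530690 - 2147931 + 5831385\right) - 361 = 4650330 - 361 = 4649969$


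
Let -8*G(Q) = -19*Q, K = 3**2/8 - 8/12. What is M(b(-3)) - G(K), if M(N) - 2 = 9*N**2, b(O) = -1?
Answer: 1903/192 ≈ 9.9115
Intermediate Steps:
K = 11/24 (K = 9*(1/8) - 8*1/12 = 9/8 - 2/3 = 11/24 ≈ 0.45833)
G(Q) = 19*Q/8 (G(Q) = -(-19)*Q/8 = 19*Q/8)
M(N) = 2 + 9*N**2
M(b(-3)) - G(K) = (2 + 9*(-1)**2) - 19*11/(8*24) = (2 + 9*1) - 1*209/192 = (2 + 9) - 209/192 = 11 - 209/192 = 1903/192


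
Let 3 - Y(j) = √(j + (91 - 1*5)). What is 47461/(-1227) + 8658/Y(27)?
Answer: -1415617/4908 - 333*√113/4 ≈ -1173.4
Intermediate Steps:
Y(j) = 3 - √(86 + j) (Y(j) = 3 - √(j + (91 - 1*5)) = 3 - √(j + (91 - 5)) = 3 - √(j + 86) = 3 - √(86 + j))
47461/(-1227) + 8658/Y(27) = 47461/(-1227) + 8658/(3 - √(86 + 27)) = 47461*(-1/1227) + 8658/(3 - √113) = -47461/1227 + 8658/(3 - √113)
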